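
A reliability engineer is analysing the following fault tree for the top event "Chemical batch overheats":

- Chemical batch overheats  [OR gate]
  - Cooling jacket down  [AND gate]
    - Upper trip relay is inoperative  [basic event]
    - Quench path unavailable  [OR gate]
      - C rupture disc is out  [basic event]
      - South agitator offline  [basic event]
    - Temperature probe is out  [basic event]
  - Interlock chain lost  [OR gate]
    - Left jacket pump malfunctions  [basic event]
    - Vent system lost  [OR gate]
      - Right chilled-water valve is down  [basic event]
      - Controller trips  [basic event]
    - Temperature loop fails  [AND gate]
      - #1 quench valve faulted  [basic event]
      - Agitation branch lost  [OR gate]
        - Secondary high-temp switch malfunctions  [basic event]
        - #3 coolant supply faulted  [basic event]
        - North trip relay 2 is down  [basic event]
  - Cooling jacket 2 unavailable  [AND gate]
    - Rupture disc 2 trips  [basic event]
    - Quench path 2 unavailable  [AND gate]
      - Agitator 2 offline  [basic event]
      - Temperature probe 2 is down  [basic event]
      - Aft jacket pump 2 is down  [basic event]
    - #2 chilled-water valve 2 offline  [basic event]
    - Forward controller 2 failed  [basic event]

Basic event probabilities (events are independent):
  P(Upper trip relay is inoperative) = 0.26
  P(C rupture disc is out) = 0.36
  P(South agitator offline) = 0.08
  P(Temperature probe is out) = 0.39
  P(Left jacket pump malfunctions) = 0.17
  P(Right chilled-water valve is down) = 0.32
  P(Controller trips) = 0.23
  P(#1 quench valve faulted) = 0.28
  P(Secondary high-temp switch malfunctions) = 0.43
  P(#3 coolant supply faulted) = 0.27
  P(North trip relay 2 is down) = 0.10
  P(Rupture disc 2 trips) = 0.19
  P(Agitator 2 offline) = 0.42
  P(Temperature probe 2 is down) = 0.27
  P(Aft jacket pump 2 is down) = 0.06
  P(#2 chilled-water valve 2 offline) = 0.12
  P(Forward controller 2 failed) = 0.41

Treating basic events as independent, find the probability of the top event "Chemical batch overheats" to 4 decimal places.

0.6565

P(Quench path unavailable) [OR] = 1 − (1−0.36) × (1−0.08) = 0.411200
P(Cooling jacket down) [AND] = 0.26 × 0.411200 × 0.39 = 0.041696
P(Vent system lost) [OR] = 1 − (1−0.32) × (1−0.23) = 0.476400
P(Agitation branch lost) [OR] = 1 − (1−0.43) × (1−0.27) × (1−0.10) = 0.625510
P(Temperature loop fails) [AND] = 0.28 × 0.625510 = 0.175143
P(Interlock chain lost) [OR] = 1 − (1−0.17) × (1−0.476400) × (1−0.175143) = 0.641527
P(Quench path 2 unavailable) [AND] = 0.42 × 0.27 × 0.06 = 0.006804
P(Cooling jacket 2 unavailable) [AND] = 0.19 × 0.006804 × 0.12 × 0.41 = 0.000064
P(Chemical batch overheats) [OR] = 1 − (1−0.041696) × (1−0.641527) × (1−0.000064) = 0.656496
Rounded to 4 decimal places: P(Chemical batch overheats) ≈ 0.6565.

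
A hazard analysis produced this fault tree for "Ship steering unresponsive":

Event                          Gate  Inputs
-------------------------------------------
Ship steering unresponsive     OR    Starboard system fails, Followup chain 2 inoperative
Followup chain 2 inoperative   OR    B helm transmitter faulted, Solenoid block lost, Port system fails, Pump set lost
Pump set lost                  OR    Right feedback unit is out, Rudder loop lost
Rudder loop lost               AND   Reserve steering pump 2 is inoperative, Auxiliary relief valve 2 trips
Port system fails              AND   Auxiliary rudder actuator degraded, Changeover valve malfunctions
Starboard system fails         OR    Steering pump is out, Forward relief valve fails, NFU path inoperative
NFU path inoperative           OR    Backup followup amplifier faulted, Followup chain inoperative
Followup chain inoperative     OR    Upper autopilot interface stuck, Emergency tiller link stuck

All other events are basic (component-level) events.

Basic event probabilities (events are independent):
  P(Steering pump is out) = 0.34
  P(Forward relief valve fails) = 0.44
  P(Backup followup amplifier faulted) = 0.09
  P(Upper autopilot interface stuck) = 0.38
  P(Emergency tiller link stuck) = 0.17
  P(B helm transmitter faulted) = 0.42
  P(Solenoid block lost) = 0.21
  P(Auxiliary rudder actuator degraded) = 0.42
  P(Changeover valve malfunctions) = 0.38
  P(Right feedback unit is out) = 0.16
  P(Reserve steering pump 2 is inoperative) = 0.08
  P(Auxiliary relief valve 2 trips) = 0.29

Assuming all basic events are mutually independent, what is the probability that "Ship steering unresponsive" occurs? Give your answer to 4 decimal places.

0.9453

P(Followup chain inoperative) [OR] = 1 − (1−0.38) × (1−0.17) = 0.485400
P(NFU path inoperative) [OR] = 1 − (1−0.09) × (1−0.485400) = 0.531714
P(Starboard system fails) [OR] = 1 − (1−0.34) × (1−0.44) × (1−0.531714) = 0.826921
P(Port system fails) [AND] = 0.42 × 0.38 = 0.159600
P(Rudder loop lost) [AND] = 0.08 × 0.29 = 0.023200
P(Pump set lost) [OR] = 1 − (1−0.16) × (1−0.023200) = 0.179488
P(Followup chain 2 inoperative) [OR] = 1 − (1−0.42) × (1−0.21) × (1−0.159600) × (1−0.179488) = 0.684044
P(Ship steering unresponsive) [OR] = 1 − (1−0.826921) × (1−0.684044) = 0.945315
Rounded to 4 decimal places: P(Ship steering unresponsive) ≈ 0.9453.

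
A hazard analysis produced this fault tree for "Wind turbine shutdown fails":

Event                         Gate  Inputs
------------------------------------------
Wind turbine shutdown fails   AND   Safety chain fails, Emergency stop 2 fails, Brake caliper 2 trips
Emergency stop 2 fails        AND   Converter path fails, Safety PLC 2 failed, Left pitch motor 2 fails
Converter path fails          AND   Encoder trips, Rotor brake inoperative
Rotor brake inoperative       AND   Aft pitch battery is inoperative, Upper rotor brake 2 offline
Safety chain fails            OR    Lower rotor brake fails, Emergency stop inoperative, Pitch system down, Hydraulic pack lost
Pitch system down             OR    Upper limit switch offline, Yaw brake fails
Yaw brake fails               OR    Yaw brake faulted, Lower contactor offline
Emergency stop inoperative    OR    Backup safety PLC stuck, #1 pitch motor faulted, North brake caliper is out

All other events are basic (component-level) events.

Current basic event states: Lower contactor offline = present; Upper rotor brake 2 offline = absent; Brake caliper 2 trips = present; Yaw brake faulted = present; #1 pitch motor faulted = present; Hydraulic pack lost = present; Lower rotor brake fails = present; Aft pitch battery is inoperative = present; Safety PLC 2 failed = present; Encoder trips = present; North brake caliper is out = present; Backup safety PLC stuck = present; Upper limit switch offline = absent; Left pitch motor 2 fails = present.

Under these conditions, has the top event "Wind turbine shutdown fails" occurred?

No

Emergency stop inoperative [OR]: Backup safety PLC stuck=occurs, #1 pitch motor faulted=occurs, North brake caliper is out=occurs → at least one input occurs → occurs.
Yaw brake fails [OR]: Yaw brake faulted=occurs, Lower contactor offline=occurs → at least one input occurs → occurs.
Pitch system down [OR]: Upper limit switch offline=not, Yaw brake fails=occurs → at least one input occurs → occurs.
Safety chain fails [OR]: Lower rotor brake fails=occurs, Emergency stop inoperative=occurs, Pitch system down=occurs, Hydraulic pack lost=occurs → at least one input occurs → occurs.
Rotor brake inoperative [AND]: Aft pitch battery is inoperative=occurs, Upper rotor brake 2 offline=not → not all inputs occur → does not occur.
Converter path fails [AND]: Encoder trips=occurs, Rotor brake inoperative=not → not all inputs occur → does not occur.
Emergency stop 2 fails [AND]: Converter path fails=not, Safety PLC 2 failed=occurs, Left pitch motor 2 fails=occurs → not all inputs occur → does not occur.
Wind turbine shutdown fails [AND]: Safety chain fails=occurs, Emergency stop 2 fails=not, Brake caliper 2 trips=occurs → not all inputs occur → does not occur.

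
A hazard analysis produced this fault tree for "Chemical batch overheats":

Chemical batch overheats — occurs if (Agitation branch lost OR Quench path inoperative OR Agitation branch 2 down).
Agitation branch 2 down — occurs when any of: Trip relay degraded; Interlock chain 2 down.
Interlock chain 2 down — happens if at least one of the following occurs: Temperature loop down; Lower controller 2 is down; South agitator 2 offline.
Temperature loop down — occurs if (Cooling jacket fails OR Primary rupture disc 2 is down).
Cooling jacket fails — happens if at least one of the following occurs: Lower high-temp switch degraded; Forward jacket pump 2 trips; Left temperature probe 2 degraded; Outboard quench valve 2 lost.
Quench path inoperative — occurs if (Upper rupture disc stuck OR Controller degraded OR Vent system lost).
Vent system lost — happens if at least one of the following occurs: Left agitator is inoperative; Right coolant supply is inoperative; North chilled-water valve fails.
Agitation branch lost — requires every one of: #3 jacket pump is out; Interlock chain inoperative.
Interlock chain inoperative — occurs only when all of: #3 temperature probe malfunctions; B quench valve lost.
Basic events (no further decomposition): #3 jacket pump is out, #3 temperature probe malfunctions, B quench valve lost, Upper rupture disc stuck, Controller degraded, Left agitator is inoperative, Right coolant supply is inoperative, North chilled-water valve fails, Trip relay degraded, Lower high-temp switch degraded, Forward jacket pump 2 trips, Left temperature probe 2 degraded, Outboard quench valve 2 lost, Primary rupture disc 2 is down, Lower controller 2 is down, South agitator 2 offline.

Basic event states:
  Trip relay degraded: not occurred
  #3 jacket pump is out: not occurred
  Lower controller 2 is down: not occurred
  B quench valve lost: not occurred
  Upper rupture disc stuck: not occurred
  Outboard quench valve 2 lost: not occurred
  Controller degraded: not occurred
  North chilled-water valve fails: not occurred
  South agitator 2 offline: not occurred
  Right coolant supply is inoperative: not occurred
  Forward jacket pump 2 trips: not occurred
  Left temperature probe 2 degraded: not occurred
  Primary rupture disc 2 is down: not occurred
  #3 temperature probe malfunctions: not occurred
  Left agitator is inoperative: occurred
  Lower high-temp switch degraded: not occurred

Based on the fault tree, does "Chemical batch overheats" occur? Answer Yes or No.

Yes

Interlock chain inoperative [AND]: #3 temperature probe malfunctions=not, B quench valve lost=not → not all inputs occur → does not occur.
Agitation branch lost [AND]: #3 jacket pump is out=not, Interlock chain inoperative=not → not all inputs occur → does not occur.
Vent system lost [OR]: Left agitator is inoperative=occurs, Right coolant supply is inoperative=not, North chilled-water valve fails=not → at least one input occurs → occurs.
Quench path inoperative [OR]: Upper rupture disc stuck=not, Controller degraded=not, Vent system lost=occurs → at least one input occurs → occurs.
Cooling jacket fails [OR]: Lower high-temp switch degraded=not, Forward jacket pump 2 trips=not, Left temperature probe 2 degraded=not, Outboard quench valve 2 lost=not → no input occurs → does not occur.
Temperature loop down [OR]: Cooling jacket fails=not, Primary rupture disc 2 is down=not → no input occurs → does not occur.
Interlock chain 2 down [OR]: Temperature loop down=not, Lower controller 2 is down=not, South agitator 2 offline=not → no input occurs → does not occur.
Agitation branch 2 down [OR]: Trip relay degraded=not, Interlock chain 2 down=not → no input occurs → does not occur.
Chemical batch overheats [OR]: Agitation branch lost=not, Quench path inoperative=occurs, Agitation branch 2 down=not → at least one input occurs → occurs.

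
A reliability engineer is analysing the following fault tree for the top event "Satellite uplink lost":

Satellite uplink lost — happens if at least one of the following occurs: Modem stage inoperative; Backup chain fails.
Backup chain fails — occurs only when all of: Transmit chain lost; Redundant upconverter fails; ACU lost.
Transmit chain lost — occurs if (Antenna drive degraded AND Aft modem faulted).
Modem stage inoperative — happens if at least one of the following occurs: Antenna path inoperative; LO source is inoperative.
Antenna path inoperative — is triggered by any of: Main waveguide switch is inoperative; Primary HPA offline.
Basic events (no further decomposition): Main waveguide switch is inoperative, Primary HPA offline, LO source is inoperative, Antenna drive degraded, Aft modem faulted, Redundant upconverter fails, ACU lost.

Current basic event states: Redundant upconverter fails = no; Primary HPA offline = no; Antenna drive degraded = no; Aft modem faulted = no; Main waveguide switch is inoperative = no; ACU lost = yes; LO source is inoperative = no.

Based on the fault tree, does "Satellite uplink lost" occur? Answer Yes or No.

Antenna path inoperative [OR]: Main waveguide switch is inoperative=not, Primary HPA offline=not → no input occurs → does not occur.
Modem stage inoperative [OR]: Antenna path inoperative=not, LO source is inoperative=not → no input occurs → does not occur.
Transmit chain lost [AND]: Antenna drive degraded=not, Aft modem faulted=not → not all inputs occur → does not occur.
Backup chain fails [AND]: Transmit chain lost=not, Redundant upconverter fails=not, ACU lost=occurs → not all inputs occur → does not occur.
Satellite uplink lost [OR]: Modem stage inoperative=not, Backup chain fails=not → no input occurs → does not occur.

No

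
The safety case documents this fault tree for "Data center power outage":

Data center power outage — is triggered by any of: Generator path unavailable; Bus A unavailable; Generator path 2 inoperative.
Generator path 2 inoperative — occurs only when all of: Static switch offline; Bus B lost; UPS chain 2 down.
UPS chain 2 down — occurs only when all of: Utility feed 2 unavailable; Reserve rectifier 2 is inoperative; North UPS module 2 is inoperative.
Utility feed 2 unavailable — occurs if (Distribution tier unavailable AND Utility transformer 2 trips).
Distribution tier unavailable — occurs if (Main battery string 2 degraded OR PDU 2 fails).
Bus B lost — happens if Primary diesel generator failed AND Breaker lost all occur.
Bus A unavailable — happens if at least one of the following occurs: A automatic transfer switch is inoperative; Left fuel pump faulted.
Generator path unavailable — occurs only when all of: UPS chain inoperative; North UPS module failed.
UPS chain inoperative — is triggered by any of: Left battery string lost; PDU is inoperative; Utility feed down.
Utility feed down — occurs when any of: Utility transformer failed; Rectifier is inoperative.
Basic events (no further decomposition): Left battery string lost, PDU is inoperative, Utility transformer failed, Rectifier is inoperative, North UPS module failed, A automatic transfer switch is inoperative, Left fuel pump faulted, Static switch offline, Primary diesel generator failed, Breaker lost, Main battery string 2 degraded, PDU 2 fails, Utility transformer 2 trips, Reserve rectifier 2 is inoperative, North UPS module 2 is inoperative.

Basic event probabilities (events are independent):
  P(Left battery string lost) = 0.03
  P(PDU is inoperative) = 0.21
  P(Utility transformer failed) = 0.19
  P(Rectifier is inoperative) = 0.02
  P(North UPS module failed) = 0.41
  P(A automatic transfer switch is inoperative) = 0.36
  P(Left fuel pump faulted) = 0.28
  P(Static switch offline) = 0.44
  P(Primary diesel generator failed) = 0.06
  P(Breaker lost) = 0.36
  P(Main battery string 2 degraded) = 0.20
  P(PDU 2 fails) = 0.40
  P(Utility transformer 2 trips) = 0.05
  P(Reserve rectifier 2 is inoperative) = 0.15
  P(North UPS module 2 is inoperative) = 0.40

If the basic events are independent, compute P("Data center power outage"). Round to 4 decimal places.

P(Utility feed down) [OR] = 1 − (1−0.19) × (1−0.02) = 0.206200
P(UPS chain inoperative) [OR] = 1 − (1−0.03) × (1−0.21) × (1−0.206200) = 0.391711
P(Generator path unavailable) [AND] = 0.391711 × 0.41 = 0.160602
P(Bus A unavailable) [OR] = 1 − (1−0.36) × (1−0.28) = 0.539200
P(Bus B lost) [AND] = 0.06 × 0.36 = 0.021600
P(Distribution tier unavailable) [OR] = 1 − (1−0.20) × (1−0.40) = 0.520000
P(Utility feed 2 unavailable) [AND] = 0.520000 × 0.05 = 0.026000
P(UPS chain 2 down) [AND] = 0.026000 × 0.15 × 0.40 = 0.001560
P(Generator path 2 inoperative) [AND] = 0.44 × 0.021600 × 0.001560 = 0.000015
P(Data center power outage) [OR] = 1 − (1−0.160602) × (1−0.539200) × (1−0.000015) = 0.613211
Rounded to 4 decimal places: P(Data center power outage) ≈ 0.6132.

0.6132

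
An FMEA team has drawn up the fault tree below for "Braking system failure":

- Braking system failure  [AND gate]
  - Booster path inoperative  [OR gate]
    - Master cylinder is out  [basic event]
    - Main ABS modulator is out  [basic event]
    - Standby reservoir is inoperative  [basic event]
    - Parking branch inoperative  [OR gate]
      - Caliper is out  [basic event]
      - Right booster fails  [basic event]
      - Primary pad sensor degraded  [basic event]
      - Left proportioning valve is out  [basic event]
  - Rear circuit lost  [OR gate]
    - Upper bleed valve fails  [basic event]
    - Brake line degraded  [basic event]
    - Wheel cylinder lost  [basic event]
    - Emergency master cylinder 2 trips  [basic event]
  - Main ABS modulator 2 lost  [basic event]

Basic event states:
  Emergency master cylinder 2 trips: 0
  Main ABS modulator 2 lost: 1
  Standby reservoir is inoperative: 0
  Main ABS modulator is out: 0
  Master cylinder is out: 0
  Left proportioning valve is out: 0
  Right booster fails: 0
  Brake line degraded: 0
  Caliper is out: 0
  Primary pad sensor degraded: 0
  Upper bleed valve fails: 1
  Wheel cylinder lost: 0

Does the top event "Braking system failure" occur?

Parking branch inoperative [OR]: Caliper is out=not, Right booster fails=not, Primary pad sensor degraded=not, Left proportioning valve is out=not → no input occurs → does not occur.
Booster path inoperative [OR]: Master cylinder is out=not, Main ABS modulator is out=not, Standby reservoir is inoperative=not, Parking branch inoperative=not → no input occurs → does not occur.
Rear circuit lost [OR]: Upper bleed valve fails=occurs, Brake line degraded=not, Wheel cylinder lost=not, Emergency master cylinder 2 trips=not → at least one input occurs → occurs.
Braking system failure [AND]: Booster path inoperative=not, Rear circuit lost=occurs, Main ABS modulator 2 lost=occurs → not all inputs occur → does not occur.

No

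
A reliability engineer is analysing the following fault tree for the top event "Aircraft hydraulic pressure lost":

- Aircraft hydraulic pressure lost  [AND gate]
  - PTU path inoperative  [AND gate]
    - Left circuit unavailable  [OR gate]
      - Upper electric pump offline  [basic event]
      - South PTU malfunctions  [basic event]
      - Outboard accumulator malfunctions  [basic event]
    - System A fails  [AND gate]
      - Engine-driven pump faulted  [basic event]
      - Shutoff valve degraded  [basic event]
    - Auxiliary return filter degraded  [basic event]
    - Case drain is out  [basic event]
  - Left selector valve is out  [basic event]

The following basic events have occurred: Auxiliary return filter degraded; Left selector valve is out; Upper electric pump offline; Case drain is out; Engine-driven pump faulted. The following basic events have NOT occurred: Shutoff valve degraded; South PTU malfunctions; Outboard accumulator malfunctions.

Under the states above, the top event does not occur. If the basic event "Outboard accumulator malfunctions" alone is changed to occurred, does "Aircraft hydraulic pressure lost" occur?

No

Counterfactual: set "Outboard accumulator malfunctions" to occurred.
Left circuit unavailable [OR]: Upper electric pump offline=occurs, South PTU malfunctions=not, Outboard accumulator malfunctions=occurs → at least one input occurs → occurs.
System A fails [AND]: Engine-driven pump faulted=occurs, Shutoff valve degraded=not → not all inputs occur → does not occur.
PTU path inoperative [AND]: Left circuit unavailable=occurs, System A fails=not, Auxiliary return filter degraded=occurs, Case drain is out=occurs → not all inputs occur → does not occur.
Aircraft hydraulic pressure lost [AND]: PTU path inoperative=not, Left selector valve is out=occurs → not all inputs occur → does not occur.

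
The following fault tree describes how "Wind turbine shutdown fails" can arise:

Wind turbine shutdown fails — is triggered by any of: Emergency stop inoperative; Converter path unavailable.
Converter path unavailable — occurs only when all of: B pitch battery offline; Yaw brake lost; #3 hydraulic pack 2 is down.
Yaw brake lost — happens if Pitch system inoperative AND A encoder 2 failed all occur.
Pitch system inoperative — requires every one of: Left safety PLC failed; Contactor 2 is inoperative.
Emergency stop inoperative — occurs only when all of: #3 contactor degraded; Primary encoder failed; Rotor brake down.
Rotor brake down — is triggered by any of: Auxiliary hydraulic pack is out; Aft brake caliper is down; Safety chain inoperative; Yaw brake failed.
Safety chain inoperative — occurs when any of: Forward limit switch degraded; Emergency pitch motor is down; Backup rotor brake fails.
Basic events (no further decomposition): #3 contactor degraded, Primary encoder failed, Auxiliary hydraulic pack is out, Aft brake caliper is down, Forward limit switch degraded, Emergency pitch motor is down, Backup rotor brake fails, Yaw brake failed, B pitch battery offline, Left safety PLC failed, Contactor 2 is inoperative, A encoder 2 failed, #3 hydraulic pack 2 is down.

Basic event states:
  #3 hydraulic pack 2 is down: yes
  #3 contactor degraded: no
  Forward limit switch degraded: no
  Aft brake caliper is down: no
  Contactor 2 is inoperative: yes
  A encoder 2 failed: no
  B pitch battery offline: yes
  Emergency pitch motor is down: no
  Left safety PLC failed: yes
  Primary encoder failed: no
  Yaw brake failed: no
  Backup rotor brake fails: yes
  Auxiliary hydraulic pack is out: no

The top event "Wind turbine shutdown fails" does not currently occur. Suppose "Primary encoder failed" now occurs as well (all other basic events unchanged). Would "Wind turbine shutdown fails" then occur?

No

Counterfactual: set "Primary encoder failed" to occurred.
Safety chain inoperative [OR]: Forward limit switch degraded=not, Emergency pitch motor is down=not, Backup rotor brake fails=occurs → at least one input occurs → occurs.
Rotor brake down [OR]: Auxiliary hydraulic pack is out=not, Aft brake caliper is down=not, Safety chain inoperative=occurs, Yaw brake failed=not → at least one input occurs → occurs.
Emergency stop inoperative [AND]: #3 contactor degraded=not, Primary encoder failed=occurs, Rotor brake down=occurs → not all inputs occur → does not occur.
Pitch system inoperative [AND]: Left safety PLC failed=occurs, Contactor 2 is inoperative=occurs → all inputs occur → occurs.
Yaw brake lost [AND]: Pitch system inoperative=occurs, A encoder 2 failed=not → not all inputs occur → does not occur.
Converter path unavailable [AND]: B pitch battery offline=occurs, Yaw brake lost=not, #3 hydraulic pack 2 is down=occurs → not all inputs occur → does not occur.
Wind turbine shutdown fails [OR]: Emergency stop inoperative=not, Converter path unavailable=not → no input occurs → does not occur.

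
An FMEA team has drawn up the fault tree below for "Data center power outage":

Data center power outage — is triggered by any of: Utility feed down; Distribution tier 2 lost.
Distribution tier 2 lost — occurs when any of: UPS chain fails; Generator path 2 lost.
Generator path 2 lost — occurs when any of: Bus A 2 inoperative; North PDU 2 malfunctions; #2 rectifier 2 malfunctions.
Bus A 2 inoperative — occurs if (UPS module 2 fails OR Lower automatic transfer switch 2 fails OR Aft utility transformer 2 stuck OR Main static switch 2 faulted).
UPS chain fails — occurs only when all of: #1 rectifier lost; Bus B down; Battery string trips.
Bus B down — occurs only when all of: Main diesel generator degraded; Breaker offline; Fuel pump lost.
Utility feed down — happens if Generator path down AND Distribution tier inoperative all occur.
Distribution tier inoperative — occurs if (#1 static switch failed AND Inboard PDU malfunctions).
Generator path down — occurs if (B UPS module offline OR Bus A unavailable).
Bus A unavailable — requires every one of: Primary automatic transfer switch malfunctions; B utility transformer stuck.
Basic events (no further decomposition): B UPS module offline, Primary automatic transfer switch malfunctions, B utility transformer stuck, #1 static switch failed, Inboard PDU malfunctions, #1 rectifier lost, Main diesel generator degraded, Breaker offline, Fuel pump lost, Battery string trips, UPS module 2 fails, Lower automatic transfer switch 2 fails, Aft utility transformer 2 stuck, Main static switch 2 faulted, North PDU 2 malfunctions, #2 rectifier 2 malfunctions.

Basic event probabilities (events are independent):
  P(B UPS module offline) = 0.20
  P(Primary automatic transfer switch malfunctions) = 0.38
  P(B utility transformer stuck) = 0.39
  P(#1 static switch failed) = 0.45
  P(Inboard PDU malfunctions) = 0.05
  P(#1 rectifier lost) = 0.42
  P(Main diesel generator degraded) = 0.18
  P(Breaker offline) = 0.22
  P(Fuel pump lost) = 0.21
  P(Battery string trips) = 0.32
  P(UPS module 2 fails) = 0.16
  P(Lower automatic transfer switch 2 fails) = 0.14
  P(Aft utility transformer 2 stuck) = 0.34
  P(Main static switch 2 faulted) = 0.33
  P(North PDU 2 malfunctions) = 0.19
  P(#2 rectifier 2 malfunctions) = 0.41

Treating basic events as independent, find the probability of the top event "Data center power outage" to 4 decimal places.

P(Bus A unavailable) [AND] = 0.38 × 0.39 = 0.148200
P(Generator path down) [OR] = 1 − (1−0.20) × (1−0.148200) = 0.318560
P(Distribution tier inoperative) [AND] = 0.45 × 0.05 = 0.022500
P(Utility feed down) [AND] = 0.318560 × 0.022500 = 0.007168
P(Bus B down) [AND] = 0.18 × 0.22 × 0.21 = 0.008316
P(UPS chain fails) [AND] = 0.42 × 0.008316 × 0.32 = 0.001118
P(Bus A 2 inoperative) [OR] = 1 − (1−0.16) × (1−0.14) × (1−0.34) × (1−0.33) = 0.680555
P(Generator path 2 lost) [OR] = 1 − (1−0.680555) × (1−0.19) × (1−0.41) = 0.847337
P(Distribution tier 2 lost) [OR] = 1 − (1−0.001118) × (1−0.847337) = 0.847508
P(Data center power outage) [OR] = 1 − (1−0.007168) × (1−0.847508) = 0.848601
Rounded to 4 decimal places: P(Data center power outage) ≈ 0.8486.

0.8486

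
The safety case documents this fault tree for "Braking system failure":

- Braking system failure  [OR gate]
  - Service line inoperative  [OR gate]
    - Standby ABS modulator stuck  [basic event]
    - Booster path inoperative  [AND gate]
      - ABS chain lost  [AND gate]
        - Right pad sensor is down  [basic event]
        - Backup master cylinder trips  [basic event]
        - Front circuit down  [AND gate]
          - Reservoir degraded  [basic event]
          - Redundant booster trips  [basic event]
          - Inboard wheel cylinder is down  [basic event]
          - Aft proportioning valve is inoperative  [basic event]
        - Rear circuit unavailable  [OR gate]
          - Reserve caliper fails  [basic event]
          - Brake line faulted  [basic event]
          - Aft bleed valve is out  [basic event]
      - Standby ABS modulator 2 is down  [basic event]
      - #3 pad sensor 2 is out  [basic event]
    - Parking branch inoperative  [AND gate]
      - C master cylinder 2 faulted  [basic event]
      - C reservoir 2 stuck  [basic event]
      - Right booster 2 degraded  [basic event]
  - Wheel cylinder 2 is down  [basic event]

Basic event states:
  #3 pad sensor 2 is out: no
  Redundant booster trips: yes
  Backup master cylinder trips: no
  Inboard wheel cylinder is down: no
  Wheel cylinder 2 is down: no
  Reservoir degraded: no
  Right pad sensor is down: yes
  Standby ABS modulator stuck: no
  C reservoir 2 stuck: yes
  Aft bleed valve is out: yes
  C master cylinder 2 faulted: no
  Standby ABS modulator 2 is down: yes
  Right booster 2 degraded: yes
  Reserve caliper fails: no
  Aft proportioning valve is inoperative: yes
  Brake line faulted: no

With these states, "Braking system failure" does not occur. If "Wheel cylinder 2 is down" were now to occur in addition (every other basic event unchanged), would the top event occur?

Yes

Counterfactual: set "Wheel cylinder 2 is down" to occurred.
Front circuit down [AND]: Reservoir degraded=not, Redundant booster trips=occurs, Inboard wheel cylinder is down=not, Aft proportioning valve is inoperative=occurs → not all inputs occur → does not occur.
Rear circuit unavailable [OR]: Reserve caliper fails=not, Brake line faulted=not, Aft bleed valve is out=occurs → at least one input occurs → occurs.
ABS chain lost [AND]: Right pad sensor is down=occurs, Backup master cylinder trips=not, Front circuit down=not, Rear circuit unavailable=occurs → not all inputs occur → does not occur.
Booster path inoperative [AND]: ABS chain lost=not, Standby ABS modulator 2 is down=occurs, #3 pad sensor 2 is out=not → not all inputs occur → does not occur.
Parking branch inoperative [AND]: C master cylinder 2 faulted=not, C reservoir 2 stuck=occurs, Right booster 2 degraded=occurs → not all inputs occur → does not occur.
Service line inoperative [OR]: Standby ABS modulator stuck=not, Booster path inoperative=not, Parking branch inoperative=not → no input occurs → does not occur.
Braking system failure [OR]: Service line inoperative=not, Wheel cylinder 2 is down=occurs → at least one input occurs → occurs.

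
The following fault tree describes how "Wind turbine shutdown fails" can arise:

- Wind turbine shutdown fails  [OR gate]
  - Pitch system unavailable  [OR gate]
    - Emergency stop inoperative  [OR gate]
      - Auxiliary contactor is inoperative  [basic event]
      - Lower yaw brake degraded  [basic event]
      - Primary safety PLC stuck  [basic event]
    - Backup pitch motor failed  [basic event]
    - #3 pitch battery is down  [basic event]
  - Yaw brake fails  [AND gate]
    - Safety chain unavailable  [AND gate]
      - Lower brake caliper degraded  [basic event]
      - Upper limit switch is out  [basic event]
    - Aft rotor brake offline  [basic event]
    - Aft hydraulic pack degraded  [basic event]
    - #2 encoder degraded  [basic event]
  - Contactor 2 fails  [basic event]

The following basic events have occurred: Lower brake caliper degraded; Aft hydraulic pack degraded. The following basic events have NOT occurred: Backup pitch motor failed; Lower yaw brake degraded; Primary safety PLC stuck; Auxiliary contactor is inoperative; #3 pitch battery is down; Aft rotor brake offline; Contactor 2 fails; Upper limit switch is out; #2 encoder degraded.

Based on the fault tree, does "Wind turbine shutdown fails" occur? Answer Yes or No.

Emergency stop inoperative [OR]: Auxiliary contactor is inoperative=not, Lower yaw brake degraded=not, Primary safety PLC stuck=not → no input occurs → does not occur.
Pitch system unavailable [OR]: Emergency stop inoperative=not, Backup pitch motor failed=not, #3 pitch battery is down=not → no input occurs → does not occur.
Safety chain unavailable [AND]: Lower brake caliper degraded=occurs, Upper limit switch is out=not → not all inputs occur → does not occur.
Yaw brake fails [AND]: Safety chain unavailable=not, Aft rotor brake offline=not, Aft hydraulic pack degraded=occurs, #2 encoder degraded=not → not all inputs occur → does not occur.
Wind turbine shutdown fails [OR]: Pitch system unavailable=not, Yaw brake fails=not, Contactor 2 fails=not → no input occurs → does not occur.

No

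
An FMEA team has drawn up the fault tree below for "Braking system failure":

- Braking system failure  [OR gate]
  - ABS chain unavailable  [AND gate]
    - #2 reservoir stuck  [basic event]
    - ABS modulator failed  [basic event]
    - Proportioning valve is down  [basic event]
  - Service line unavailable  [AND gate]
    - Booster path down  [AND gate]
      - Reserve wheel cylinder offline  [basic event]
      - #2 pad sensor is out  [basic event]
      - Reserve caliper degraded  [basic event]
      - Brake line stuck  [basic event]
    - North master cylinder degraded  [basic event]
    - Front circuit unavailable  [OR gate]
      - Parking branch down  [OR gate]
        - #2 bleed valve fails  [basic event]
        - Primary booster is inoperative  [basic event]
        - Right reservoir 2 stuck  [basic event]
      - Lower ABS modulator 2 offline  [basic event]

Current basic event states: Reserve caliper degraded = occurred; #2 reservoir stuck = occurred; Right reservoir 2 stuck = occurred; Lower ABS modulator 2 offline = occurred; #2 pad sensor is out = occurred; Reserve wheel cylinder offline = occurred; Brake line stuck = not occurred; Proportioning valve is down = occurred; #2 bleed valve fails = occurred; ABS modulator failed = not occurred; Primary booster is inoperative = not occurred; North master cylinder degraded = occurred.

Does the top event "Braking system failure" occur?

No

ABS chain unavailable [AND]: #2 reservoir stuck=occurs, ABS modulator failed=not, Proportioning valve is down=occurs → not all inputs occur → does not occur.
Booster path down [AND]: Reserve wheel cylinder offline=occurs, #2 pad sensor is out=occurs, Reserve caliper degraded=occurs, Brake line stuck=not → not all inputs occur → does not occur.
Parking branch down [OR]: #2 bleed valve fails=occurs, Primary booster is inoperative=not, Right reservoir 2 stuck=occurs → at least one input occurs → occurs.
Front circuit unavailable [OR]: Parking branch down=occurs, Lower ABS modulator 2 offline=occurs → at least one input occurs → occurs.
Service line unavailable [AND]: Booster path down=not, North master cylinder degraded=occurs, Front circuit unavailable=occurs → not all inputs occur → does not occur.
Braking system failure [OR]: ABS chain unavailable=not, Service line unavailable=not → no input occurs → does not occur.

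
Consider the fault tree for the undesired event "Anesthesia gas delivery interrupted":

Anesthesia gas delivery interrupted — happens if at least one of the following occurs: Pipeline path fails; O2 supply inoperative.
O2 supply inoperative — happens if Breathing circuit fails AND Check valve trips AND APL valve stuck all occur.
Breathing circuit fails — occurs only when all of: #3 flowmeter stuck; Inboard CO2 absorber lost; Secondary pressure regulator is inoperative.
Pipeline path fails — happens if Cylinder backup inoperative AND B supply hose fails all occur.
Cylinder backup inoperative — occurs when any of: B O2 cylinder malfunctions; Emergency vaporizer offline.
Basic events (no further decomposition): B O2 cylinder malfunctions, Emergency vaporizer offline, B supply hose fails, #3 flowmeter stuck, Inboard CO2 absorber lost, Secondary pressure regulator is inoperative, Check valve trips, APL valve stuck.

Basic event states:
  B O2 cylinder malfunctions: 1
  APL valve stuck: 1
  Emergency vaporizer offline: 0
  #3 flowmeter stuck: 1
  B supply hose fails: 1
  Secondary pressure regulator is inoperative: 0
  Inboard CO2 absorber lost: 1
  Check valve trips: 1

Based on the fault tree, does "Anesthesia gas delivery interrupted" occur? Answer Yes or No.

Yes

Cylinder backup inoperative [OR]: B O2 cylinder malfunctions=occurs, Emergency vaporizer offline=not → at least one input occurs → occurs.
Pipeline path fails [AND]: Cylinder backup inoperative=occurs, B supply hose fails=occurs → all inputs occur → occurs.
Breathing circuit fails [AND]: #3 flowmeter stuck=occurs, Inboard CO2 absorber lost=occurs, Secondary pressure regulator is inoperative=not → not all inputs occur → does not occur.
O2 supply inoperative [AND]: Breathing circuit fails=not, Check valve trips=occurs, APL valve stuck=occurs → not all inputs occur → does not occur.
Anesthesia gas delivery interrupted [OR]: Pipeline path fails=occurs, O2 supply inoperative=not → at least one input occurs → occurs.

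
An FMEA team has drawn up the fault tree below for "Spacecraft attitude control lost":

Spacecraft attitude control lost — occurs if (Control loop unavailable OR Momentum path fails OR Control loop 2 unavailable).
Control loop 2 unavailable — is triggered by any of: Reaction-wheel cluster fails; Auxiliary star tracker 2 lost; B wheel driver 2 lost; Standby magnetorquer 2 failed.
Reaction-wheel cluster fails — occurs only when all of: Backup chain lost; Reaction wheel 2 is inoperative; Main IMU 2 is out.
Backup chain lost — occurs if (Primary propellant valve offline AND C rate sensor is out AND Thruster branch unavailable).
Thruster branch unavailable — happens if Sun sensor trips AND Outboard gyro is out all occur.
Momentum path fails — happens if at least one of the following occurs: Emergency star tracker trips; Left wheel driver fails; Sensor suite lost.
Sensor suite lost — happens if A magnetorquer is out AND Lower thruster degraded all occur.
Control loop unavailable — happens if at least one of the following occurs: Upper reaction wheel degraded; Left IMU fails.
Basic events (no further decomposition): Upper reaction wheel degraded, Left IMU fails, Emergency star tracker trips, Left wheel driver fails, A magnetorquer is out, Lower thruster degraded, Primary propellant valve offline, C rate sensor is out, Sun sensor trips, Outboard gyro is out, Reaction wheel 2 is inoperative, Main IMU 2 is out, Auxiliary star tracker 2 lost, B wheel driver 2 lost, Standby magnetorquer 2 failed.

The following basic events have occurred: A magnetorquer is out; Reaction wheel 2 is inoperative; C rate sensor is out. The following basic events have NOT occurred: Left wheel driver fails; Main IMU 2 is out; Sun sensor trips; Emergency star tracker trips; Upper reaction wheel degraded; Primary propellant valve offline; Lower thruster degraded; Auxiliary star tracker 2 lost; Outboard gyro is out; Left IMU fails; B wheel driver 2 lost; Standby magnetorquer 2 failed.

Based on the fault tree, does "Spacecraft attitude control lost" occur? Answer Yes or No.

Control loop unavailable [OR]: Upper reaction wheel degraded=not, Left IMU fails=not → no input occurs → does not occur.
Sensor suite lost [AND]: A magnetorquer is out=occurs, Lower thruster degraded=not → not all inputs occur → does not occur.
Momentum path fails [OR]: Emergency star tracker trips=not, Left wheel driver fails=not, Sensor suite lost=not → no input occurs → does not occur.
Thruster branch unavailable [AND]: Sun sensor trips=not, Outboard gyro is out=not → not all inputs occur → does not occur.
Backup chain lost [AND]: Primary propellant valve offline=not, C rate sensor is out=occurs, Thruster branch unavailable=not → not all inputs occur → does not occur.
Reaction-wheel cluster fails [AND]: Backup chain lost=not, Reaction wheel 2 is inoperative=occurs, Main IMU 2 is out=not → not all inputs occur → does not occur.
Control loop 2 unavailable [OR]: Reaction-wheel cluster fails=not, Auxiliary star tracker 2 lost=not, B wheel driver 2 lost=not, Standby magnetorquer 2 failed=not → no input occurs → does not occur.
Spacecraft attitude control lost [OR]: Control loop unavailable=not, Momentum path fails=not, Control loop 2 unavailable=not → no input occurs → does not occur.

No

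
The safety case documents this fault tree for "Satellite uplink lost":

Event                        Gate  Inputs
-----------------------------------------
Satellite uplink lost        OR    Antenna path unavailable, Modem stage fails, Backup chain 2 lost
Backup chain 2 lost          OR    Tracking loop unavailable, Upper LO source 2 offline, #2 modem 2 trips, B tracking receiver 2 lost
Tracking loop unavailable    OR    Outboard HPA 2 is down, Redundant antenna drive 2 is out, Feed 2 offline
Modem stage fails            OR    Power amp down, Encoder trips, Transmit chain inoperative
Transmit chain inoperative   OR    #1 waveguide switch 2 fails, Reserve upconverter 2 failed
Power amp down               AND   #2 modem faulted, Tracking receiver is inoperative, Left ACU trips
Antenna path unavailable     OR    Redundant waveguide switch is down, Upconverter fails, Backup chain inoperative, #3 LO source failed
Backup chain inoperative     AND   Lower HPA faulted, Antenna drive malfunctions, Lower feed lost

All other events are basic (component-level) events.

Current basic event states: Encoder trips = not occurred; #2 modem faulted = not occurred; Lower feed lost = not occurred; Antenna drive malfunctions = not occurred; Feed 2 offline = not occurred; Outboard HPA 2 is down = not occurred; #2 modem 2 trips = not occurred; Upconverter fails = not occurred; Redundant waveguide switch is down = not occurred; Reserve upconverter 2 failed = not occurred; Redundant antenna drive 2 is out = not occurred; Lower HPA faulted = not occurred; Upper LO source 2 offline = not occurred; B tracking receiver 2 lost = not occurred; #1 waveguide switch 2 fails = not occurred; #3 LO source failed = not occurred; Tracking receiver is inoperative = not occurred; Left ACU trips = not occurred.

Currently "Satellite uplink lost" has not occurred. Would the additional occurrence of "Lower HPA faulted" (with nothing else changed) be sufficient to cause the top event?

No

Counterfactual: set "Lower HPA faulted" to occurred.
Backup chain inoperative [AND]: Lower HPA faulted=occurs, Antenna drive malfunctions=not, Lower feed lost=not → not all inputs occur → does not occur.
Antenna path unavailable [OR]: Redundant waveguide switch is down=not, Upconverter fails=not, Backup chain inoperative=not, #3 LO source failed=not → no input occurs → does not occur.
Power amp down [AND]: #2 modem faulted=not, Tracking receiver is inoperative=not, Left ACU trips=not → not all inputs occur → does not occur.
Transmit chain inoperative [OR]: #1 waveguide switch 2 fails=not, Reserve upconverter 2 failed=not → no input occurs → does not occur.
Modem stage fails [OR]: Power amp down=not, Encoder trips=not, Transmit chain inoperative=not → no input occurs → does not occur.
Tracking loop unavailable [OR]: Outboard HPA 2 is down=not, Redundant antenna drive 2 is out=not, Feed 2 offline=not → no input occurs → does not occur.
Backup chain 2 lost [OR]: Tracking loop unavailable=not, Upper LO source 2 offline=not, #2 modem 2 trips=not, B tracking receiver 2 lost=not → no input occurs → does not occur.
Satellite uplink lost [OR]: Antenna path unavailable=not, Modem stage fails=not, Backup chain 2 lost=not → no input occurs → does not occur.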